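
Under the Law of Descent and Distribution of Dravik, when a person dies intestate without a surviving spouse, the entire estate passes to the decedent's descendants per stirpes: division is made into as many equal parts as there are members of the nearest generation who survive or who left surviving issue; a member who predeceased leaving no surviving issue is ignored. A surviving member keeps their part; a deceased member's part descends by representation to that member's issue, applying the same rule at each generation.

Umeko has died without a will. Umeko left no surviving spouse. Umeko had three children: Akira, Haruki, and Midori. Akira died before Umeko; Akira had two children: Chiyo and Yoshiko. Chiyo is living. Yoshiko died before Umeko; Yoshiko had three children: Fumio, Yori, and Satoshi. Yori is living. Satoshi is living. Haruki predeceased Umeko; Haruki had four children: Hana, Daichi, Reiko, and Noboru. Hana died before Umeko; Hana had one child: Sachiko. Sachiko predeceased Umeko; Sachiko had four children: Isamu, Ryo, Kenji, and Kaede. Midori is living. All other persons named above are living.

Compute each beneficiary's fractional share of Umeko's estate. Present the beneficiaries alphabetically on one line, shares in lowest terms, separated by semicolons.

There is no surviving spouse, so the entire estate passes to Umeko's descendants per stirpes.
The estate is divided into 3 equal shares of 1/3 among Akira, Haruki, Midori.
Akira predeceased; the 1/3 allotted to Akira's branch passes to Akira's issue by representation.
The 1/3 is divided into 2 equal shares of 1/6 among Chiyo, Yoshiko.
Chiyo is living and takes 1/6.
Yoshiko predeceased; the 1/6 allotted to Yoshiko's branch passes to Yoshiko's issue by representation.
The 1/6 is divided into 3 equal shares of 1/18 among Fumio, Yori, Satoshi.
Fumio is living and takes 1/18.
Yori is living and takes 1/18.
Satoshi is living and takes 1/18.
Haruki predeceased; the 1/3 allotted to Haruki's branch passes to Haruki's issue by representation.
The 1/3 is divided into 4 equal shares of 1/12 among Hana, Daichi, Reiko, Noboru.
Hana predeceased; the 1/12 allotted to Hana's branch passes to Hana's issue by representation.
Sachiko's line is the sole branch at this level, so the full 1/12 passes to Sachiko's issue by representation.
The 1/12 is divided into 4 equal shares of 1/48 among Isamu, Ryo, Kenji, Kaede.
Isamu is living and takes 1/48.
Ryo is living and takes 1/48.
Kenji is living and takes 1/48.
Kaede is living and takes 1/48.
Daichi is living and takes 1/12.
Reiko is living and takes 1/12.
Noboru is living and takes 1/12.
Midori is living and takes 1/3.

Chiyo 1/6; Daichi 1/12; Fumio 1/18; Isamu 1/48; Kaede 1/48; Kenji 1/48; Midori 1/3; Noboru 1/12; Reiko 1/12; Ryo 1/48; Satoshi 1/18; Yori 1/18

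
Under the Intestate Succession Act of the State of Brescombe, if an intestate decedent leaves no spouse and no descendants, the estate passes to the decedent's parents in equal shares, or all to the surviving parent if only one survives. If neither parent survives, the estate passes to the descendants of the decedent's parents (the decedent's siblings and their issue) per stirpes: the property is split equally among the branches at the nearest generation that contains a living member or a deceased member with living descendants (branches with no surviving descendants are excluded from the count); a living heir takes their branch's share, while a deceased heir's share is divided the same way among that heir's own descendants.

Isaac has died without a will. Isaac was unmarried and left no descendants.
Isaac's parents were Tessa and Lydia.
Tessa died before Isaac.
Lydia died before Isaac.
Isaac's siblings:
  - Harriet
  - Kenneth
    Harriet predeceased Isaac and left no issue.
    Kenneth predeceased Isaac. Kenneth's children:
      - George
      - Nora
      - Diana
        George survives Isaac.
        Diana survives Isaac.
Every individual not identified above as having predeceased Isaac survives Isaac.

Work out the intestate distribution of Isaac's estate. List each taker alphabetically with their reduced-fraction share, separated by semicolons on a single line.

Neither parent survives and there are no descendants, so the estate passes to Isaac's siblings and their issue per stirpes.
Harriet left no surviving issue, so that branch lapses and is disregarded.
Kenneth's line is the sole branch at this level, so the full 1 passes to Kenneth's issue by representation.
The estate is divided into 3 equal shares of 1/3 among George, Nora, Diana.
George is living and takes 1/3.
Nora is living and takes 1/3.
Diana is living and takes 1/3.

Diana 1/3; George 1/3; Nora 1/3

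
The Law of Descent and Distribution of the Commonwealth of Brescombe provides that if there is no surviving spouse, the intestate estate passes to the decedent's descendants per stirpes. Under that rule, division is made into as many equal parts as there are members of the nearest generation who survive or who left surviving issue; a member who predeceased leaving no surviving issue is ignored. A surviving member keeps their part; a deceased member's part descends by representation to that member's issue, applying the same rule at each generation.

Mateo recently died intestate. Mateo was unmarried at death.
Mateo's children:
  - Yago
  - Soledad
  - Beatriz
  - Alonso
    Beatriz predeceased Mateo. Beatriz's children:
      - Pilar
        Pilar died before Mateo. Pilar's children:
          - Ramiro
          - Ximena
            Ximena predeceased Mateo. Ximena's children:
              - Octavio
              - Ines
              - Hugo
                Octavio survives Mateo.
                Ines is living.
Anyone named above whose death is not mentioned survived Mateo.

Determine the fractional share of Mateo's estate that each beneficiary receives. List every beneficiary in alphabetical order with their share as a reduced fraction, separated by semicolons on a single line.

Alonso 1/4; Hugo 1/24; Ines 1/24; Octavio 1/24; Ramiro 1/8; Soledad 1/4; Yago 1/4

There is no surviving spouse, so the entire estate passes to Mateo's descendants per stirpes.
The estate is divided into 4 equal shares of 1/4 among Yago, Soledad, Beatriz, Alonso.
Yago is living and takes 1/4.
Soledad is living and takes 1/4.
Beatriz predeceased; the 1/4 allotted to Beatriz's branch passes to Beatriz's issue by representation.
Pilar's line is the sole branch at this level, so the full 1/4 passes to Pilar's issue by representation.
The 1/4 is divided into 2 equal shares of 1/8 among Ramiro, Ximena.
Ramiro is living and takes 1/8.
Ximena predeceased; the 1/8 allotted to Ximena's branch passes to Ximena's issue by representation.
The 1/8 is divided into 3 equal shares of 1/24 among Octavio, Ines, Hugo.
Octavio is living and takes 1/24.
Ines is living and takes 1/24.
Hugo is living and takes 1/24.
Alonso is living and takes 1/4.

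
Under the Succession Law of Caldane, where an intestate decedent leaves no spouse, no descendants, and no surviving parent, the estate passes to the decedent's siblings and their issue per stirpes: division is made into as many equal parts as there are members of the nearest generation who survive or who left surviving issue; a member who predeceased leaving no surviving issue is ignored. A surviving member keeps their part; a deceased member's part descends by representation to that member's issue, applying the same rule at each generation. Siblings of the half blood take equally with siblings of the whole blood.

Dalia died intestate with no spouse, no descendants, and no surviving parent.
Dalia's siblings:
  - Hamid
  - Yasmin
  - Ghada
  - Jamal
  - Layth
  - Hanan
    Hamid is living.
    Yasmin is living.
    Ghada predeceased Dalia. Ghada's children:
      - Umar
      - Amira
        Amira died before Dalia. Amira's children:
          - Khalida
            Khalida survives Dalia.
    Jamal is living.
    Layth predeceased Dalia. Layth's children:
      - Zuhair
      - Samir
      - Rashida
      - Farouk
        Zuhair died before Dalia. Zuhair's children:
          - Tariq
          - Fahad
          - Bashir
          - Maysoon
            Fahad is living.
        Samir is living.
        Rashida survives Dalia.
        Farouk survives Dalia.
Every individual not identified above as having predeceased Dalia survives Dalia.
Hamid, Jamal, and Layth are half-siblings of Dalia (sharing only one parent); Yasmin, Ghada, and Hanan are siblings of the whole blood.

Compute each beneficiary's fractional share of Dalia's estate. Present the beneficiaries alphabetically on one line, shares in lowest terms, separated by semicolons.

Bashir 1/96; Fahad 1/96; Farouk 1/24; Hamid 1/6; Hanan 1/6; Jamal 1/6; Khalida 1/12; Maysoon 1/96; Rashida 1/24; Samir 1/24; Tariq 1/96; Umar 1/12; Yasmin 1/6

No spouse, descendants, or parent survives, so the estate passes to Dalia's siblings per stirpes.
Half-blood and whole-blood siblings take equally under the stated rule.
The estate is divided into 6 equal shares of 1/6 among Hamid, Yasmin, Ghada, Jamal, Layth, Hanan.
Hamid is living and takes 1/6.
Yasmin is living and takes 1/6.
Ghada predeceased; the 1/6 allotted to Ghada's branch passes to Ghada's issue by representation.
The 1/6 is divided into 2 equal shares of 1/12 among Umar, Amira.
Umar is living and takes 1/12.
Amira predeceased; the 1/12 allotted to Amira's branch passes to Amira's issue by representation.
Khalida is the sole taker at this level and receives the full 1/12.
Jamal is living and takes 1/6.
Layth predeceased; the 1/6 allotted to Layth's branch passes to Layth's issue by representation.
The 1/6 is divided into 4 equal shares of 1/24 among Zuhair, Samir, Rashida, Farouk.
Zuhair predeceased; the 1/24 allotted to Zuhair's branch passes to Zuhair's issue by representation.
The 1/24 is divided into 4 equal shares of 1/96 among Tariq, Fahad, Bashir, Maysoon.
Tariq is living and takes 1/96.
Fahad is living and takes 1/96.
Bashir is living and takes 1/96.
Maysoon is living and takes 1/96.
Samir is living and takes 1/24.
Rashida is living and takes 1/24.
Farouk is living and takes 1/24.
Hanan is living and takes 1/6.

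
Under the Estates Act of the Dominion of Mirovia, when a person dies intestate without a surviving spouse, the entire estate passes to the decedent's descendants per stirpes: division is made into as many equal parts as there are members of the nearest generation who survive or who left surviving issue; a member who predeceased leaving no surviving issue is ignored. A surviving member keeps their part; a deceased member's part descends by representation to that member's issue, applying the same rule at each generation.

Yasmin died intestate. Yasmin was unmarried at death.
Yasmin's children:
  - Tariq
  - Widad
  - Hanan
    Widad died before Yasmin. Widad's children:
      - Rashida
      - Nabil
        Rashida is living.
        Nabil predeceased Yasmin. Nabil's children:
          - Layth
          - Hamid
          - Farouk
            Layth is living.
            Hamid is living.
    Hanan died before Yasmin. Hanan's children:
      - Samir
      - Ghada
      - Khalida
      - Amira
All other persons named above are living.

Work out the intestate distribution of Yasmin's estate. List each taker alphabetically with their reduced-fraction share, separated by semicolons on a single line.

Amira 1/12; Farouk 1/18; Ghada 1/12; Hamid 1/18; Khalida 1/12; Layth 1/18; Rashida 1/6; Samir 1/12; Tariq 1/3

There is no surviving spouse, so the entire estate passes to Yasmin's descendants per stirpes.
The estate is divided into 3 equal shares of 1/3 among Tariq, Widad, Hanan.
Tariq is living and takes 1/3.
Widad predeceased; the 1/3 allotted to Widad's branch passes to Widad's issue by representation.
The 1/3 is divided into 2 equal shares of 1/6 among Rashida, Nabil.
Rashida is living and takes 1/6.
Nabil predeceased; the 1/6 allotted to Nabil's branch passes to Nabil's issue by representation.
The 1/6 is divided into 3 equal shares of 1/18 among Layth, Hamid, Farouk.
Layth is living and takes 1/18.
Hamid is living and takes 1/18.
Farouk is living and takes 1/18.
Hanan predeceased; the 1/3 allotted to Hanan's branch passes to Hanan's issue by representation.
The 1/3 is divided into 4 equal shares of 1/12 among Samir, Ghada, Khalida, Amira.
Samir is living and takes 1/12.
Ghada is living and takes 1/12.
Khalida is living and takes 1/12.
Amira is living and takes 1/12.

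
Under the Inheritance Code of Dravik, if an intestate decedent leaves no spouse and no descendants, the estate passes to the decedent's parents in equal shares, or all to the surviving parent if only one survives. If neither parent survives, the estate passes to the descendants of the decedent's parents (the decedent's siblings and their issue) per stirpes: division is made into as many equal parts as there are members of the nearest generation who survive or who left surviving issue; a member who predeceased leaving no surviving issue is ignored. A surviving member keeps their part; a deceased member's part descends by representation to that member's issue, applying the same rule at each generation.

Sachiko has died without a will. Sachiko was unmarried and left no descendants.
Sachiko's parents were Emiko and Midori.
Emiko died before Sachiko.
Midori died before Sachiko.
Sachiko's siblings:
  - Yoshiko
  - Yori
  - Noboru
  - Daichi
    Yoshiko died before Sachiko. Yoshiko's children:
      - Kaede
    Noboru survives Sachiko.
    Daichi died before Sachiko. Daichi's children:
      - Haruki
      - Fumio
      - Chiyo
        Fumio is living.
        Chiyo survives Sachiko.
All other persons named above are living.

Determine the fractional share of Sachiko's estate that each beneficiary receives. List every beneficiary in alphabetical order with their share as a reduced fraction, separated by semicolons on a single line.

Neither parent survives and there are no descendants, so the estate passes to Sachiko's siblings and their issue per stirpes.
The estate is divided into 4 equal shares of 1/4 among Yoshiko, Yori, Noboru, Daichi.
Yoshiko predeceased; the 1/4 allotted to Yoshiko's branch passes to Yoshiko's issue by representation.
Kaede is the sole taker at this level and receives the full 1/4.
Yori is living and takes 1/4.
Noboru is living and takes 1/4.
Daichi predeceased; the 1/4 allotted to Daichi's branch passes to Daichi's issue by representation.
The 1/4 is divided into 3 equal shares of 1/12 among Haruki, Fumio, Chiyo.
Haruki is living and takes 1/12.
Fumio is living and takes 1/12.
Chiyo is living and takes 1/12.

Chiyo 1/12; Fumio 1/12; Haruki 1/12; Kaede 1/4; Noboru 1/4; Yori 1/4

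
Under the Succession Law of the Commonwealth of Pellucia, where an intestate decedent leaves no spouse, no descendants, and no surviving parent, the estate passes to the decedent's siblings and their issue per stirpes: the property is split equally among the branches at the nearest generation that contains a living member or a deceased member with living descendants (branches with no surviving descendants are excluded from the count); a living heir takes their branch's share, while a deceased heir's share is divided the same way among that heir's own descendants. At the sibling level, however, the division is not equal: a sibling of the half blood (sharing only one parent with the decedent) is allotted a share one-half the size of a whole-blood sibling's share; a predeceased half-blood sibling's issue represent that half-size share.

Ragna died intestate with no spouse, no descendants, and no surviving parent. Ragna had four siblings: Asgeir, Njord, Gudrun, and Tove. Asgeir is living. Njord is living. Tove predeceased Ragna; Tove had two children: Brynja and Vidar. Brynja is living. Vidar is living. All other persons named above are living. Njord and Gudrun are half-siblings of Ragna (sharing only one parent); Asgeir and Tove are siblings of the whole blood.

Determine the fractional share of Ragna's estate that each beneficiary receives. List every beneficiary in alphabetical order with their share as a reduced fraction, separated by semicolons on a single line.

Asgeir 1/3; Brynja 1/6; Gudrun 1/6; Njord 1/6; Vidar 1/6

No spouse, descendants, or parent survives, so the estate passes to Ragna's siblings per stirpes.
Half-blood siblings count for one-half the weight of whole-blood siblings at the initial division.
Dividing 1 in proportion to weights (total weight 3): Asgeir (weight 1) → 1/3; Njord (weight 1/2) → 1/6; Gudrun (weight 1/2) → 1/6; Tove (weight 1) → 1/3.
Asgeir is living and takes 1/3.
Njord is living and takes 1/6.
Gudrun is living and takes 1/6.
Tove predeceased; the 1/3 allotted to Tove's branch passes to Tove's issue by representation.
The 1/3 is divided into 2 equal shares of 1/6 among Brynja, Vidar.
Brynja is living and takes 1/6.
Vidar is living and takes 1/6.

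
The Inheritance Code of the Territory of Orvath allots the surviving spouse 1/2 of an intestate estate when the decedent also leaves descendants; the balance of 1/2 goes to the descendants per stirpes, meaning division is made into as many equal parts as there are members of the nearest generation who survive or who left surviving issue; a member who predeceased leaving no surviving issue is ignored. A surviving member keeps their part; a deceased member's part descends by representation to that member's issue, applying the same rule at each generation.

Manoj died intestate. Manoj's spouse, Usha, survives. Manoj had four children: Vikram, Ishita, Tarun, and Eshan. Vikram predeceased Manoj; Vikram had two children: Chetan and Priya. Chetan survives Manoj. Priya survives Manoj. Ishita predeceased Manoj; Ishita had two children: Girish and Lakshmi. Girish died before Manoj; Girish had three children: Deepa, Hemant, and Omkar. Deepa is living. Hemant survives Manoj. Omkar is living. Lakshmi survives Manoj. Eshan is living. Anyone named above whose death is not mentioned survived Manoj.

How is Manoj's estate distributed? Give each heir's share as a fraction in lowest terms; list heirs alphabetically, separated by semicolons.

Chetan 1/16; Deepa 1/48; Eshan 1/8; Hemant 1/48; Lakshmi 1/16; Omkar 1/48; Priya 1/16; Tarun 1/8; Usha 1/2

Usha, as surviving spouse, takes 1/2.
The remaining 1/2 passes to Manoj's descendants per stirpes.
The 1/2 is divided into 4 equal shares of 1/8 among Vikram, Ishita, Tarun, Eshan.
Vikram predeceased; the 1/8 allotted to Vikram's branch passes to Vikram's issue by representation.
The 1/8 is divided into 2 equal shares of 1/16 among Chetan, Priya.
Chetan is living and takes 1/16.
Priya is living and takes 1/16.
Ishita predeceased; the 1/8 allotted to Ishita's branch passes to Ishita's issue by representation.
The 1/8 is divided into 2 equal shares of 1/16 among Girish, Lakshmi.
Girish predeceased; the 1/16 allotted to Girish's branch passes to Girish's issue by representation.
The 1/16 is divided into 3 equal shares of 1/48 among Deepa, Hemant, Omkar.
Deepa is living and takes 1/48.
Hemant is living and takes 1/48.
Omkar is living and takes 1/48.
Lakshmi is living and takes 1/16.
Tarun is living and takes 1/8.
Eshan is living and takes 1/8.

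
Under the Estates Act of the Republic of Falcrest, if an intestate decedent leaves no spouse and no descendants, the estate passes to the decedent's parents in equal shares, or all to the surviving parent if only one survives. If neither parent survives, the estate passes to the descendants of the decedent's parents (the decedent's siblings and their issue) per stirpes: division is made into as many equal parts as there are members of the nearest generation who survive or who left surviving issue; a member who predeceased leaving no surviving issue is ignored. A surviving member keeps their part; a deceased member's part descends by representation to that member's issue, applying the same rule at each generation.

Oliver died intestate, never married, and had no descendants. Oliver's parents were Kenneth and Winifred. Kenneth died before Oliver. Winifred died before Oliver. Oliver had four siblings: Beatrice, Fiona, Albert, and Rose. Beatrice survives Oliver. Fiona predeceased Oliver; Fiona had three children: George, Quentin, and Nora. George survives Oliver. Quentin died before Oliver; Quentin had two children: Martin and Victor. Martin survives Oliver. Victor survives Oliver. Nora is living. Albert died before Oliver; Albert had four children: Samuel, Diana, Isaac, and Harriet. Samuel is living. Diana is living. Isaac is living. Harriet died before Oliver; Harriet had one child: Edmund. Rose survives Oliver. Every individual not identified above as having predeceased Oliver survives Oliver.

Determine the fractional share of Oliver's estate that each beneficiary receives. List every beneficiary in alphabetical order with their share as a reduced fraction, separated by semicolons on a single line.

Beatrice 1/4; Diana 1/16; Edmund 1/16; George 1/12; Isaac 1/16; Martin 1/24; Nora 1/12; Rose 1/4; Samuel 1/16; Victor 1/24

Neither parent survives and there are no descendants, so the estate passes to Oliver's siblings and their issue per stirpes.
The estate is divided into 4 equal shares of 1/4 among Beatrice, Fiona, Albert, Rose.
Beatrice is living and takes 1/4.
Fiona predeceased; the 1/4 allotted to Fiona's branch passes to Fiona's issue by representation.
The 1/4 is divided into 3 equal shares of 1/12 among George, Quentin, Nora.
George is living and takes 1/12.
Quentin predeceased; the 1/12 allotted to Quentin's branch passes to Quentin's issue by representation.
The 1/12 is divided into 2 equal shares of 1/24 among Martin, Victor.
Martin is living and takes 1/24.
Victor is living and takes 1/24.
Nora is living and takes 1/12.
Albert predeceased; the 1/4 allotted to Albert's branch passes to Albert's issue by representation.
The 1/4 is divided into 4 equal shares of 1/16 among Samuel, Diana, Isaac, Harriet.
Samuel is living and takes 1/16.
Diana is living and takes 1/16.
Isaac is living and takes 1/16.
Harriet predeceased; the 1/16 allotted to Harriet's branch passes to Harriet's issue by representation.
Edmund is the sole taker at this level and receives the full 1/16.
Rose is living and takes 1/4.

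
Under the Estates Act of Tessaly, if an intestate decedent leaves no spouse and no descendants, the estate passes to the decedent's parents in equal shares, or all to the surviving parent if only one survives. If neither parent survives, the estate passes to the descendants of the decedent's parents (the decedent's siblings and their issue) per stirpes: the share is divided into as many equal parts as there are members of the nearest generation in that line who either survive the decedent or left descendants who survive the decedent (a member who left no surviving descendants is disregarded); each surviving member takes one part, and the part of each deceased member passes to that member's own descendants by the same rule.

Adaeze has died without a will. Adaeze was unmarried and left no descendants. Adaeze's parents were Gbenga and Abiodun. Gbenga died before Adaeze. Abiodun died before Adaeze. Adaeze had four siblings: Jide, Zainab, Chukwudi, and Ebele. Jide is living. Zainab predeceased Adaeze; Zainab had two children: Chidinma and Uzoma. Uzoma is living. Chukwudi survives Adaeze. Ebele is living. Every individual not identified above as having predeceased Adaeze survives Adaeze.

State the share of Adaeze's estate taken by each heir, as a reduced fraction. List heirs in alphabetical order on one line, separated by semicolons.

Chidinma 1/8; Chukwudi 1/4; Ebele 1/4; Jide 1/4; Uzoma 1/8

Neither parent survives and there are no descendants, so the estate passes to Adaeze's siblings and their issue per stirpes.
The estate is divided into 4 equal shares of 1/4 among Jide, Zainab, Chukwudi, Ebele.
Jide is living and takes 1/4.
Zainab predeceased; the 1/4 allotted to Zainab's branch passes to Zainab's issue by representation.
The 1/4 is divided into 2 equal shares of 1/8 among Chidinma, Uzoma.
Chidinma is living and takes 1/8.
Uzoma is living and takes 1/8.
Chukwudi is living and takes 1/4.
Ebele is living and takes 1/4.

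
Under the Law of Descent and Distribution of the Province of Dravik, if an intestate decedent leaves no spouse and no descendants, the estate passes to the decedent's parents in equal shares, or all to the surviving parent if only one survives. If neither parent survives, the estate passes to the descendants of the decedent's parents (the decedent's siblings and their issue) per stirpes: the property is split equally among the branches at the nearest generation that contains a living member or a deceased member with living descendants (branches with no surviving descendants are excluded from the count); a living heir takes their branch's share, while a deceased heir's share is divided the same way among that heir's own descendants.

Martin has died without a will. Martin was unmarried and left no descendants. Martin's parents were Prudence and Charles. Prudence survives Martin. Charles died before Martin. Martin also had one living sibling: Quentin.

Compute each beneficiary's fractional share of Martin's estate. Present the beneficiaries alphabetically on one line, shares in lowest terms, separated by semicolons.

Prudence 1

Only one parent, Prudence, survives, so Prudence takes the entire estate. The siblings take nothing because a surviving parent has priority.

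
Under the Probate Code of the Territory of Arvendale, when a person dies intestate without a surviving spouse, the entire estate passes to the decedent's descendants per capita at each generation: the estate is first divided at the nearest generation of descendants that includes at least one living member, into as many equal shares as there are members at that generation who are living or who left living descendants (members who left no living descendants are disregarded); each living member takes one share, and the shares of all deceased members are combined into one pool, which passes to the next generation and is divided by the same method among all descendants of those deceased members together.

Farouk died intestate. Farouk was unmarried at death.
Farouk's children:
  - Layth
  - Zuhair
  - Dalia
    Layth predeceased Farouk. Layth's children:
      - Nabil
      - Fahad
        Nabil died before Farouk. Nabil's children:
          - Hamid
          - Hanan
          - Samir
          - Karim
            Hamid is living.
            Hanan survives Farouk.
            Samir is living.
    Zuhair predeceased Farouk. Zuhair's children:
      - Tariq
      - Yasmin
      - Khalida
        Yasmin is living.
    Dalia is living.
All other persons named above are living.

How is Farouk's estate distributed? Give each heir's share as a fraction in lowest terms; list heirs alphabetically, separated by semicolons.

There is no surviving spouse, so the entire estate passes to Farouk's descendants per capita at each generation.
At generation 1 (Layth, Zuhair, Dalia) there are 3 shares of (1)/3 = 1/3 each.
Living: Dalia — each takes 1/3.
Deceased: Layth and Zuhair. Their combined 2/3 is pooled and carried to generation 2.
At generation 2 (Nabil, Fahad, Tariq, Yasmin, Khalida) there are 5 shares of (2/3)/5 = 2/15 each.
Living: Fahad, Tariq, Yasmin, and Khalida — each takes 2/15.
Deceased: Nabil. That 2/15 share is carried to generation 3.
At generation 3 (Hamid, Hanan, Samir, Karim) there are 4 shares of (2/15)/4 = 1/30 each.
Living: Hamid, Hanan, Samir, and Karim — each takes 1/30.

Dalia 1/3; Fahad 2/15; Hamid 1/30; Hanan 1/30; Karim 1/30; Khalida 2/15; Samir 1/30; Tariq 2/15; Yasmin 2/15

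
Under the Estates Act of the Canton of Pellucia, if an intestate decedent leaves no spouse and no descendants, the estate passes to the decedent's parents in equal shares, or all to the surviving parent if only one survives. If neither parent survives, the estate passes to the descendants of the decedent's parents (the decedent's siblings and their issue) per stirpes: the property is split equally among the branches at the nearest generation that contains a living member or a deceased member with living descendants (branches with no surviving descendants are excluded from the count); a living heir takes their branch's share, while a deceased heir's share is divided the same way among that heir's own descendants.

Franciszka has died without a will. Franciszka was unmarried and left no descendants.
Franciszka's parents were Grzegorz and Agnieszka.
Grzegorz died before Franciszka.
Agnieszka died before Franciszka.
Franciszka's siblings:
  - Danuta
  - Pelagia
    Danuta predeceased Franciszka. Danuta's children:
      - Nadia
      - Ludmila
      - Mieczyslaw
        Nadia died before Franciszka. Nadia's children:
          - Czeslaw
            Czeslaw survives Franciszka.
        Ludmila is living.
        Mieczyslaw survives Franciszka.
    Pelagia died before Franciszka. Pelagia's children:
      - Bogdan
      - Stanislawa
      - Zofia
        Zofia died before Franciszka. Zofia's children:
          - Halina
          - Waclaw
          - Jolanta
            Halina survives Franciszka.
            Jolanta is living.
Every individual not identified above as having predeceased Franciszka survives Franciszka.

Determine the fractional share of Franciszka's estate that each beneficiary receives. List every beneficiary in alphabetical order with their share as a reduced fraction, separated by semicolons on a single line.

Bogdan 1/6; Czeslaw 1/6; Halina 1/18; Jolanta 1/18; Ludmila 1/6; Mieczyslaw 1/6; Stanislawa 1/6; Waclaw 1/18

Neither parent survives and there are no descendants, so the estate passes to Franciszka's siblings and their issue per stirpes.
The estate is divided into 2 equal shares of 1/2 among Danuta, Pelagia.
Danuta predeceased; the 1/2 allotted to Danuta's branch passes to Danuta's issue by representation.
The 1/2 is divided into 3 equal shares of 1/6 among Nadia, Ludmila, Mieczyslaw.
Nadia predeceased; the 1/6 allotted to Nadia's branch passes to Nadia's issue by representation.
Czeslaw is the sole taker at this level and receives the full 1/6.
Ludmila is living and takes 1/6.
Mieczyslaw is living and takes 1/6.
Pelagia predeceased; the 1/2 allotted to Pelagia's branch passes to Pelagia's issue by representation.
The 1/2 is divided into 3 equal shares of 1/6 among Bogdan, Stanislawa, Zofia.
Bogdan is living and takes 1/6.
Stanislawa is living and takes 1/6.
Zofia predeceased; the 1/6 allotted to Zofia's branch passes to Zofia's issue by representation.
The 1/6 is divided into 3 equal shares of 1/18 among Halina, Waclaw, Jolanta.
Halina is living and takes 1/18.
Waclaw is living and takes 1/18.
Jolanta is living and takes 1/18.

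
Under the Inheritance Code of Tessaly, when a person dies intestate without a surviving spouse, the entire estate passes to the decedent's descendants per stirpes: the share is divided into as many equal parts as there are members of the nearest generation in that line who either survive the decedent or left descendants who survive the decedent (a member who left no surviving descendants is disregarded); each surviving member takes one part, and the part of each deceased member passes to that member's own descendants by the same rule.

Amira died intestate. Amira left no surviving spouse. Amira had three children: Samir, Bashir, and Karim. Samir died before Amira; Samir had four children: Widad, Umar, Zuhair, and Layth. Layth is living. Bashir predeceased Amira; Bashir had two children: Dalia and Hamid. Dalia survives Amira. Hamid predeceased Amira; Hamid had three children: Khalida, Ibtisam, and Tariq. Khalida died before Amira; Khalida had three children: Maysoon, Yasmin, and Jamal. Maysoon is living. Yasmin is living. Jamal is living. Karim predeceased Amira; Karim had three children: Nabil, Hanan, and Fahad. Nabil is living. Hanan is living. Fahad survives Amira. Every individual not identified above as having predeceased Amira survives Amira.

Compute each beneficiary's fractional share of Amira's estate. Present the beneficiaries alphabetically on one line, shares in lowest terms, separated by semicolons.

Dalia 1/6; Fahad 1/9; Hanan 1/9; Ibtisam 1/18; Jamal 1/54; Layth 1/12; Maysoon 1/54; Nabil 1/9; Tariq 1/18; Umar 1/12; Widad 1/12; Yasmin 1/54; Zuhair 1/12

There is no surviving spouse, so the entire estate passes to Amira's descendants per stirpes.
The estate is divided into 3 equal shares of 1/3 among Samir, Bashir, Karim.
Samir predeceased; the 1/3 allotted to Samir's branch passes to Samir's issue by representation.
The 1/3 is divided into 4 equal shares of 1/12 among Widad, Umar, Zuhair, Layth.
Widad is living and takes 1/12.
Umar is living and takes 1/12.
Zuhair is living and takes 1/12.
Layth is living and takes 1/12.
Bashir predeceased; the 1/3 allotted to Bashir's branch passes to Bashir's issue by representation.
The 1/3 is divided into 2 equal shares of 1/6 among Dalia, Hamid.
Dalia is living and takes 1/6.
Hamid predeceased; the 1/6 allotted to Hamid's branch passes to Hamid's issue by representation.
The 1/6 is divided into 3 equal shares of 1/18 among Khalida, Ibtisam, Tariq.
Khalida predeceased; the 1/18 allotted to Khalida's branch passes to Khalida's issue by representation.
The 1/18 is divided into 3 equal shares of 1/54 among Maysoon, Yasmin, Jamal.
Maysoon is living and takes 1/54.
Yasmin is living and takes 1/54.
Jamal is living and takes 1/54.
Ibtisam is living and takes 1/18.
Tariq is living and takes 1/18.
Karim predeceased; the 1/3 allotted to Karim's branch passes to Karim's issue by representation.
The 1/3 is divided into 3 equal shares of 1/9 among Nabil, Hanan, Fahad.
Nabil is living and takes 1/9.
Hanan is living and takes 1/9.
Fahad is living and takes 1/9.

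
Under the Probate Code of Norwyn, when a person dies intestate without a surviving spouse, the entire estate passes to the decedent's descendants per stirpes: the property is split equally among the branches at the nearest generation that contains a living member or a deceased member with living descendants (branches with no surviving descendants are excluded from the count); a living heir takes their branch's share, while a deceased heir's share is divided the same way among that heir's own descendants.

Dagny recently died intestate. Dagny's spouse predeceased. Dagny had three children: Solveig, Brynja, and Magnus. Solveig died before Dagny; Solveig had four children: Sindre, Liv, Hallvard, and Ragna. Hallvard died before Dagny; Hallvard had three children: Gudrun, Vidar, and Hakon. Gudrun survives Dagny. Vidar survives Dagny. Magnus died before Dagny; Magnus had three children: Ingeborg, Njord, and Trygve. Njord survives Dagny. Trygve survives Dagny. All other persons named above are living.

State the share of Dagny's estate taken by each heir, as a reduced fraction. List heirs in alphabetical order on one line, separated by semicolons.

There is no surviving spouse, so the entire estate passes to Dagny's descendants per stirpes.
The estate is divided into 3 equal shares of 1/3 among Solveig, Brynja, Magnus.
Solveig predeceased; the 1/3 allotted to Solveig's branch passes to Solveig's issue by representation.
The 1/3 is divided into 4 equal shares of 1/12 among Sindre, Liv, Hallvard, Ragna.
Sindre is living and takes 1/12.
Liv is living and takes 1/12.
Hallvard predeceased; the 1/12 allotted to Hallvard's branch passes to Hallvard's issue by representation.
The 1/12 is divided into 3 equal shares of 1/36 among Gudrun, Vidar, Hakon.
Gudrun is living and takes 1/36.
Vidar is living and takes 1/36.
Hakon is living and takes 1/36.
Ragna is living and takes 1/12.
Brynja is living and takes 1/3.
Magnus predeceased; the 1/3 allotted to Magnus's branch passes to Magnus's issue by representation.
The 1/3 is divided into 3 equal shares of 1/9 among Ingeborg, Njord, Trygve.
Ingeborg is living and takes 1/9.
Njord is living and takes 1/9.
Trygve is living and takes 1/9.

Brynja 1/3; Gudrun 1/36; Hakon 1/36; Ingeborg 1/9; Liv 1/12; Njord 1/9; Ragna 1/12; Sindre 1/12; Trygve 1/9; Vidar 1/36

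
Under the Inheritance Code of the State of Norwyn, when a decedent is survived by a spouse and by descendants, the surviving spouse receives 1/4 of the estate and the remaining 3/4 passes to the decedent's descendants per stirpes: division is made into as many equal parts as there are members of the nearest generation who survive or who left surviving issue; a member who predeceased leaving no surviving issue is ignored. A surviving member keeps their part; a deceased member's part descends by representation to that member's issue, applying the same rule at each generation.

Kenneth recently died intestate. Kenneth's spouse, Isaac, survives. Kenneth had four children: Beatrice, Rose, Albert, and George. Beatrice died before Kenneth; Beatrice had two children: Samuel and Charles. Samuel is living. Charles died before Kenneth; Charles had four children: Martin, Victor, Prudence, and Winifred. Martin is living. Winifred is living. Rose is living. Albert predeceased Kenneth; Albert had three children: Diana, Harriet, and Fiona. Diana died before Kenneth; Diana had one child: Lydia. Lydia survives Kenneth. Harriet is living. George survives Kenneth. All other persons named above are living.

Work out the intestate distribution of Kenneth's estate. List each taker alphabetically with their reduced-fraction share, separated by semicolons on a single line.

Isaac, as surviving spouse, takes 1/4.
The remaining 3/4 passes to Kenneth's descendants per stirpes.
The 3/4 is divided into 4 equal shares of 3/16 among Beatrice, Rose, Albert, George.
Beatrice predeceased; the 3/16 allotted to Beatrice's branch passes to Beatrice's issue by representation.
The 3/16 is divided into 2 equal shares of 3/32 among Samuel, Charles.
Samuel is living and takes 3/32.
Charles predeceased; the 3/32 allotted to Charles's branch passes to Charles's issue by representation.
The 3/32 is divided into 4 equal shares of 3/128 among Martin, Victor, Prudence, Winifred.
Martin is living and takes 3/128.
Victor is living and takes 3/128.
Prudence is living and takes 3/128.
Winifred is living and takes 3/128.
Rose is living and takes 3/16.
Albert predeceased; the 3/16 allotted to Albert's branch passes to Albert's issue by representation.
The 3/16 is divided into 3 equal shares of 1/16 among Diana, Harriet, Fiona.
Diana predeceased; the 1/16 allotted to Diana's branch passes to Diana's issue by representation.
Lydia is the sole taker at this level and receives the full 1/16.
Harriet is living and takes 1/16.
Fiona is living and takes 1/16.
George is living and takes 3/16.

Fiona 1/16; George 3/16; Harriet 1/16; Isaac 1/4; Lydia 1/16; Martin 3/128; Prudence 3/128; Rose 3/16; Samuel 3/32; Victor 3/128; Winifred 3/128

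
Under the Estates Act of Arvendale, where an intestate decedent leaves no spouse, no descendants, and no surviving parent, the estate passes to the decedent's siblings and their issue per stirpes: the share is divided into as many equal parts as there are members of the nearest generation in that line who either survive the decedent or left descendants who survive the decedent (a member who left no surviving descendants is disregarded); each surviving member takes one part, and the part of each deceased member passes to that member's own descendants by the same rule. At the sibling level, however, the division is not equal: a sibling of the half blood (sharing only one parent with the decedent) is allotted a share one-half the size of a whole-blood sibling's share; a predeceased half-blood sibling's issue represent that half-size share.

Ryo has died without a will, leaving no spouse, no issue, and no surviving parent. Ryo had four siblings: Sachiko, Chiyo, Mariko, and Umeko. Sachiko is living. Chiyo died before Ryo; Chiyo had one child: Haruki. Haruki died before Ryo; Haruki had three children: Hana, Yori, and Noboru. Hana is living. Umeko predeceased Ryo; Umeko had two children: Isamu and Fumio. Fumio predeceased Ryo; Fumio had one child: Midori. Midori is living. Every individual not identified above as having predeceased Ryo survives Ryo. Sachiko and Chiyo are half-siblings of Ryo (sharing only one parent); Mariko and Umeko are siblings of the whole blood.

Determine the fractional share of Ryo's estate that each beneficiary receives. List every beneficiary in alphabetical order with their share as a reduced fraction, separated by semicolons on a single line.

Hana 1/18; Isamu 1/6; Mariko 1/3; Midori 1/6; Noboru 1/18; Sachiko 1/6; Yori 1/18

No spouse, descendants, or parent survives, so the estate passes to Ryo's siblings per stirpes.
Half-blood siblings count for one-half the weight of whole-blood siblings at the initial division.
Dividing 1 in proportion to weights (total weight 3): Sachiko (weight 1/2) → 1/6; Chiyo (weight 1/2) → 1/6; Mariko (weight 1) → 1/3; Umeko (weight 1) → 1/3.
Sachiko is living and takes 1/6.
Chiyo predeceased; the 1/6 allotted to Chiyo's branch passes to Chiyo's issue by representation.
Haruki's line is the sole branch at this level, so the full 1/6 passes to Haruki's issue by representation.
The 1/6 is divided into 3 equal shares of 1/18 among Hana, Yori, Noboru.
Hana is living and takes 1/18.
Yori is living and takes 1/18.
Noboru is living and takes 1/18.
Mariko is living and takes 1/3.
Umeko predeceased; the 1/3 allotted to Umeko's branch passes to Umeko's issue by representation.
The 1/3 is divided into 2 equal shares of 1/6 among Isamu, Fumio.
Isamu is living and takes 1/6.
Fumio predeceased; the 1/6 allotted to Fumio's branch passes to Fumio's issue by representation.
Midori is the sole taker at this level and receives the full 1/6.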